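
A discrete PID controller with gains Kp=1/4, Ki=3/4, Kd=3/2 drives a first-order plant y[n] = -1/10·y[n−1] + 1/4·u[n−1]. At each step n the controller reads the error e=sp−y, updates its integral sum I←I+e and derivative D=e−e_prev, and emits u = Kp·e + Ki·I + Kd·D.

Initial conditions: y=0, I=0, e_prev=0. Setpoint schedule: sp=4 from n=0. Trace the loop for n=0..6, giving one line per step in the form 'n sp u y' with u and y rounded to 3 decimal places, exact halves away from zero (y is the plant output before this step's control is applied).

(exact arithmetic carried between steps; '≈' marks a value shown rounded to 6 d.p. or computed from one; I and e_prev carry over from the previous line; the table rounds u and y to 3 d.p., halves away from zero)
n=0: y=0, sp=4, e=sp−y=4; I=4, D=e−e_prev=4; u=1/4·4+3/4·4+3/2·4=10; next y=-1/10·0+1/4·10=2.5
n=1: y=2.5, sp=4, e=sp−y=1.5; I=5.5, D=e−e_prev=-2.5; u=1/4·1.5+3/4·5.5+3/2·(-2.5)=0.75; next y=-1/10·2.5+1/4·0.75=-0.0625
n=2: y=-0.0625, sp=4, e=sp−y=4.0625; I=9.5625, D=e−e_prev=2.5625; u=1/4·4.0625+3/4·9.5625+3/2·2.5625=12.03125; next y=-1/10·(-0.0625)+1/4·12.03125≈3.014063
n=3: y≈3.014063, sp=4, e=sp−y≈0.985938; I≈10.548438, D=e−e_prev≈-3.076563; u=1/4·0.985938+3/4·10.548438+3/2·(-3.076563)≈3.542969; next y=-1/10·3.014063+1/4·3.542969≈0.584336
n=4: y≈0.584336, sp=4, e=sp−y≈3.415664; I≈13.964102, D=e−e_prev≈2.429727; u=1/4·3.415664+3/4·13.964102+3/2·2.429727≈14.971582; next y=-1/10·0.584336+1/4·14.971582≈3.684462
n=5: y≈3.684462, sp=4, e=sp−y≈0.315538; I≈14.279640, D=e−e_prev≈-3.100126; u=1/4·0.315538+3/4·14.279640+3/2·(-3.100126)≈6.138425; next y=-1/10·3.684462+1/4·6.138425≈1.166160
n=6: y≈1.166160, sp=4, e=sp−y≈2.833840; I≈17.113480, D=e−e_prev≈2.518302; u=1/4·2.833840+3/4·17.113480+3/2·2.518302≈17.321022; next y=-1/10·1.166160+1/4·17.321022≈4.213640

0 4 10.000 0.000
1 4 0.750 2.500
2 4 12.031 -0.063
3 4 3.543 3.014
4 4 14.972 0.584
5 4 6.138 3.684
6 4 17.321 1.166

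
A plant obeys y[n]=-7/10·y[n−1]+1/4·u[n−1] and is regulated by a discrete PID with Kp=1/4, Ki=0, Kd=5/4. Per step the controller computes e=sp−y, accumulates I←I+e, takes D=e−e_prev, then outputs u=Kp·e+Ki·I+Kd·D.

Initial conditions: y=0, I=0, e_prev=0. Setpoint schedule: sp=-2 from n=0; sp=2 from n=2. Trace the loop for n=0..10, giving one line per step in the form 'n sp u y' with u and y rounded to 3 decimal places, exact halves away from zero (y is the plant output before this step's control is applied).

(exact arithmetic carried between steps; '≈' marks a value shown rounded to 6 d.p. or computed from one; I and e_prev carry over from the previous line; the table rounds u and y to 3 d.p., halves away from zero)
n=0: y=0, sp=-2, e=sp−y=-2; I=-2, D=e−e_prev=-2; u=1/4·(-2)+0·(-2)+5/4·(-2)=-3; next y=-7/10·0+1/4·(-3)=-0.75
n=1: y=-0.75, sp=-2, e=sp−y=-1.25; I=-3.25, D=e−e_prev=0.75; u=1/4·(-1.25)+0·(-3.25)+5/4·0.75=0.625; next y=-7/10·(-0.75)+1/4·0.625=0.68125
n=2: y=0.68125, sp=2, e=sp−y=1.31875; I=-1.93125, D=e−e_prev=2.56875; u=1/4·1.31875+0·(-1.93125)+5/4·2.56875=3.540625; next y=-7/10·0.68125+1/4·3.540625≈0.408281
n=3: y≈0.408281, sp=2, e=sp−y≈1.591719; I≈-0.339531, D=e−e_prev≈0.272969; u=1/4·1.591719+0·(-0.339531)+5/4·0.272969≈0.739141; next y=-7/10·0.408281+1/4·0.739141≈-0.101012
n=4: y≈-0.101012, sp=2, e=sp−y≈2.101012; I≈1.761480, D=e−e_prev≈0.509293; u=1/4·2.101012+0·1.761480+5/4·0.509293≈1.161869; next y=-7/10·(-0.101012)+1/4·1.161869≈0.361175
n=5: y≈0.361175, sp=2, e=sp−y≈1.638825; I≈3.400305, D=e−e_prev≈-0.462187; u=1/4·1.638825+0·3.400305+5/4·(-0.462187)≈-0.168028; next y=-7/10·0.361175+1/4·(-0.168028)≈-0.294830
n=6: y≈-0.294830, sp=2, e=sp−y≈2.294830; I≈5.695135, D=e−e_prev≈0.656005; u=1/4·2.294830+0·5.695135+5/4·0.656005≈1.393714; next y=-7/10·(-0.294830)+1/4·1.393714≈0.554809
n=7: y≈0.554809, sp=2, e=sp−y≈1.445191; I≈7.140325, D=e−e_prev≈-0.849639; u=1/4·1.445191+0·7.140325+5/4·(-0.849639)≈-0.700751; next y=-7/10·0.554809+1/4·(-0.700751)≈-0.563554
n=8: y≈-0.563554, sp=2, e=sp−y≈2.563554; I≈9.703880, D=e−e_prev≈1.118364; u=1/4·2.563554+0·9.703880+5/4·1.118364≈2.038843; next y=-7/10·(-0.563554)+1/4·2.038843≈0.904199
n=9: y≈0.904199, sp=2, e=sp−y≈1.095801; I≈10.799681, D=e−e_prev≈-1.467753; u=1/4·1.095801+0·10.799681+5/4·(-1.467753)≈-1.560741; next y=-7/10·0.904199+1/4·(-1.560741)≈-1.023125
n=10: y≈-1.023125, sp=2, e=sp−y≈3.023125; I≈13.822805, D=e−e_prev≈1.927324; u=1/4·3.023125+0·13.822805+5/4·1.927324≈3.164936; next y=-7/10·(-1.023125)+1/4·3.164936≈1.507421

0 -2 -3.000 0.000
1 -2 0.625 -0.750
2 2 3.541 0.681
3 2 0.739 0.408
4 2 1.162 -0.101
5 2 -0.168 0.361
6 2 1.394 -0.295
7 2 -0.701 0.555
8 2 2.039 -0.564
9 2 -1.561 0.904
10 2 3.165 -1.023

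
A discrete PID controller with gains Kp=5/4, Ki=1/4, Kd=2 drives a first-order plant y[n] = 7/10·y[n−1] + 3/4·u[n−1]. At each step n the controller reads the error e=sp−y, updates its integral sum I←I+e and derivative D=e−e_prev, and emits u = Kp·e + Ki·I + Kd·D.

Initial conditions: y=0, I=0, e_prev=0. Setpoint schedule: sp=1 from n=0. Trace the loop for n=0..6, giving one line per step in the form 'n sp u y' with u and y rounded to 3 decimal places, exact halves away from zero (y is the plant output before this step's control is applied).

(exact arithmetic carried between steps; '≈' marks a value shown rounded to 6 d.p. or computed from one; I and e_prev carry over from the previous line; the table rounds u and y to 3 d.p., halves away from zero)
n=0: y=0, sp=1, e=sp−y=1; I=1, D=e−e_prev=1; u=5/4·1+1/4·1+2·1=3.5; next y=7/10·0+3/4·3.5=2.625
n=1: y=2.625, sp=1, e=sp−y=-1.625; I=-0.625, D=e−e_prev=-2.625; u=5/4·(-1.625)+1/4·(-0.625)+2·(-2.625)=-7.4375; next y=7/10·2.625+3/4·(-7.4375)=-3.740625
n=2: y=-3.740625, sp=1, e=sp−y=4.740625; I=4.115625, D=e−e_prev=6.365625; u=5/4·4.740625+1/4·4.115625+2·6.365625≈19.685938; next y=7/10·(-3.740625)+3/4·19.685938≈12.146016
n=3: y≈12.146016, sp=1, e=sp−y≈-11.146016; I≈-7.030391, D=e−e_prev≈-15.886641; u=5/4·(-11.146016)+1/4·(-7.030391)+2·(-15.886641)≈-47.463398; next y=7/10·12.146016+3/4·(-47.463398)≈-27.095338
n=4: y≈-27.095338, sp=1, e=sp−y≈28.095338; I≈21.064947, D=e−e_prev≈39.241354; u=5/4·28.095338+1/4·21.064947+2·39.241354≈118.868116; next y=7/10·(-27.095338)+3/4·118.868116≈70.184351
n=5: y≈70.184351, sp=1, e=sp−y≈-69.184351; I≈-48.119403, D=e−e_prev≈-97.279689; u=5/4·(-69.184351)+1/4·(-48.119403)+2·(-97.279689)≈-293.069666; next y=7/10·70.184351+3/4·(-293.069666)≈-170.673204
n=6: y≈-170.673204, sp=1, e=sp−y≈171.673204; I≈123.553801, D=e−e_prev≈240.857555; u=5/4·171.673204+1/4·123.553801+2·240.857555≈727.195065; next y=7/10·(-170.673204)+3/4·727.195065≈425.925056

0 1 3.500 0.000
1 1 -7.438 2.625
2 1 19.686 -3.741
3 1 -47.463 12.146
4 1 118.868 -27.095
5 1 -293.070 70.184
6 1 727.195 -170.673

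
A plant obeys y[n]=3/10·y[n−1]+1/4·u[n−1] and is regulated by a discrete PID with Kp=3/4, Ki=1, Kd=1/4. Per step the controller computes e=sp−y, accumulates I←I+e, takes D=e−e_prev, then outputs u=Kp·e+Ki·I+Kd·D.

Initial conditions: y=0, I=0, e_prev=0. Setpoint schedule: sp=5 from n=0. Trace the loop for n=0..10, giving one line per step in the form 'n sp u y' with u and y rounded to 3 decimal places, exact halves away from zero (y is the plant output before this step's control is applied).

0 5 10.000 0.000
1 5 8.750 2.500
2 5 11.000 2.938
3 5 11.784 3.631
4 5 12.518 4.035
5 5 12.974 4.340
6 5 13.299 4.546
7 5 13.519 4.689
8 5 13.671 4.786
9 5 13.774 4.854
10 5 13.845 4.900

(exact arithmetic carried between steps; '≈' marks a value shown rounded to 6 d.p. or computed from one; I and e_prev carry over from the previous line; the table rounds u and y to 3 d.p., halves away from zero)
n=0: y=0, sp=5, e=sp−y=5; I=5, D=e−e_prev=5; u=3/4·5+1·5+1/4·5=10; next y=3/10·0+1/4·10=2.5
n=1: y=2.5, sp=5, e=sp−y=2.5; I=7.5, D=e−e_prev=-2.5; u=3/4·2.5+1·7.5+1/4·(-2.5)=8.75; next y=3/10·2.5+1/4·8.75=2.9375
n=2: y=2.9375, sp=5, e=sp−y=2.0625; I=9.5625, D=e−e_prev=-0.4375; u=3/4·2.0625+1·9.5625+1/4·(-0.4375)=11; next y=3/10·2.9375+1/4·11=3.63125
n=3: y=3.63125, sp=5, e=sp−y=1.36875; I=10.93125, D=e−e_prev=-0.69375; u=3/4·1.36875+1·10.93125+1/4·(-0.69375)=11.784375; next y=3/10·3.63125+1/4·11.784375≈4.035469
n=4: y≈4.035469, sp=5, e=sp−y≈0.964531; I≈11.895781, D=e−e_prev≈-0.404219; u=3/4·0.964531+1·11.895781+1/4·(-0.404219)≈12.518125; next y=3/10·4.035469+1/4·12.518125≈4.340172
n=5: y≈4.340172, sp=5, e=sp−y≈0.659828; I≈12.555609, D=e−e_prev≈-0.304703; u=3/4·0.659828+1·12.555609+1/4·(-0.304703)≈12.974305; next y=3/10·4.340172+1/4·12.974305≈4.545628
n=6: y≈4.545628, sp=5, e=sp−y≈0.454372; I≈13.009982, D=e−e_prev≈-0.205456; u=3/4·0.454372+1·13.009982+1/4·(-0.205456)≈13.299397; next y=3/10·4.545628+1/4·13.299397≈4.688538
n=7: y≈4.688538, sp=5, e=sp−y≈0.311462; I≈13.321444, D=e−e_prev≈-0.142910; u=3/4·0.311462+1·13.321444+1/4·(-0.142910)≈13.519313; next y=3/10·4.688538+1/4·13.519313≈4.786390
n=8: y≈4.786390, sp=5, e=sp−y≈0.213610; I≈13.535054, D=e−e_prev≈-0.097852; u=3/4·0.213610+1·13.535054+1/4·(-0.097852)≈13.670799; next y=3/10·4.786390+1/4·13.670799≈4.853617
n=9: y≈4.853617, sp=5, e=sp−y≈0.146383; I≈13.681438, D=e−e_prev≈-0.067227; u=3/4·0.146383+1·13.681438+1/4·(-0.067227)≈13.774418; next y=3/10·4.853617+1/4·13.774418≈4.899690
n=10: y≈4.899690, sp=5, e=sp−y≈0.100310; I≈13.781748, D=e−e_prev≈-0.046073; u=3/4·0.100310+1·13.781748+1/4·(-0.046073)≈13.845463; next y=3/10·4.899690+1/4·13.845463≈4.931273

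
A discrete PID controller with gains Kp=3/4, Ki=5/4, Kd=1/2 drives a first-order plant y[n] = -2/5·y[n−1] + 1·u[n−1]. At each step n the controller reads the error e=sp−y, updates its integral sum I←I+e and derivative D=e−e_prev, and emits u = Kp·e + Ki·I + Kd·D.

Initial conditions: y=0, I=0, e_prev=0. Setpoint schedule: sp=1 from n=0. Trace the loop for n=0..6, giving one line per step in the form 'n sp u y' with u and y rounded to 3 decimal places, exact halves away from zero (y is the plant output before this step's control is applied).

(exact arithmetic carried between steps; '≈' marks a value shown rounded to 6 d.p. or computed from one; I and e_prev carry over from the previous line; the table rounds u and y to 3 d.p., halves away from zero)
n=0: y=0, sp=1, e=sp−y=1; I=1, D=e−e_prev=1; u=3/4·1+5/4·1+1/2·1=2.5; next y=-2/5·0+1·2.5=2.5
n=1: y=2.5, sp=1, e=sp−y=-1.5; I=-0.5, D=e−e_prev=-2.5; u=3/4·(-1.5)+5/4·(-0.5)+1/2·(-2.5)=-3; next y=-2/5·2.5+1·(-3)=-4
n=2: y=-4, sp=1, e=sp−y=5; I=4.5, D=e−e_prev=6.5; u=3/4·5+5/4·4.5+1/2·6.5=12.625; next y=-2/5·(-4)+1·12.625=14.225
n=3: y=14.225, sp=1, e=sp−y=-13.225; I=-8.725, D=e−e_prev=-18.225; u=3/4·(-13.225)+5/4·(-8.725)+1/2·(-18.225)=-29.9375; next y=-2/5·14.225+1·(-29.9375)=-35.6275
n=4: y=-35.6275, sp=1, e=sp−y=36.6275; I=27.9025, D=e−e_prev=49.8525; u=3/4·36.6275+5/4·27.9025+1/2·49.8525=87.275; next y=-2/5·(-35.6275)+1·87.275=101.526
n=5: y=101.526, sp=1, e=sp−y=-100.526; I=-72.6235, D=e−e_prev=-137.1535; u=3/4·(-100.526)+5/4·(-72.6235)+1/2·(-137.1535)=-234.750625; next y=-2/5·101.526+1·(-234.750625)=-275.361025
n=6: y=-275.361025, sp=1, e=sp−y=276.361025; I=203.737525, D=e−e_prev=376.887025; u=3/4·276.361025+5/4·203.737525+1/2·376.887025≈650.386188; next y=-2/5·(-275.361025)+1·650.386188≈760.530598

0 1 2.500 0.000
1 1 -3.000 2.500
2 1 12.625 -4.000
3 1 -29.938 14.225
4 1 87.275 -35.628
5 1 -234.751 101.526
6 1 650.386 -275.361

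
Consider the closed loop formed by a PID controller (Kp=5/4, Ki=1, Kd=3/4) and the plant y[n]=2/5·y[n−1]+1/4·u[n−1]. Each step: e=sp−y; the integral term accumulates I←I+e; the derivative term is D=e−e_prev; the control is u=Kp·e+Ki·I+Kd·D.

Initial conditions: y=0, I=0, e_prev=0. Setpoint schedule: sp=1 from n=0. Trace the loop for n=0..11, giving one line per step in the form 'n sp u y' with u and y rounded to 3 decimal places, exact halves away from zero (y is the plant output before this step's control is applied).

(exact arithmetic carried between steps; '≈' marks a value shown rounded to 6 d.p. or computed from one; I and e_prev carry over from the previous line; the table rounds u and y to 3 d.p., halves away from zero)
n=0: y=0, sp=1, e=sp−y=1; I=1, D=e−e_prev=1; u=5/4·1+1·1+3/4·1=3; next y=2/5·0+1/4·3=0.75
n=1: y=0.75, sp=1, e=sp−y=0.25; I=1.25, D=e−e_prev=-0.75; u=5/4·0.25+1·1.25+3/4·(-0.75)=1; next y=2/5·0.75+1/4·1=0.55
n=2: y=0.55, sp=1, e=sp−y=0.45; I=1.7, D=e−e_prev=0.2; u=5/4·0.45+1·1.7+3/4·0.2=2.4125; next y=2/5·0.55+1/4·2.4125=0.823125
n=3: y=0.823125, sp=1, e=sp−y=0.176875; I=1.876875, D=e−e_prev=-0.273125; u=5/4·0.176875+1·1.876875+3/4·(-0.273125)=1.893125; next y=2/5·0.823125+1/4·1.893125≈0.802531
n=4: y≈0.802531, sp=1, e=sp−y≈0.197469; I≈2.074344, D=e−e_prev≈0.020594; u=5/4·0.197469+1·2.074344+3/4·0.020594≈2.336625; next y=2/5·0.802531+1/4·2.336625≈0.905169
n=5: y≈0.905169, sp=1, e=sp−y≈0.094831; I≈2.169175, D=e−e_prev≈-0.102638; u=5/4·0.094831+1·2.169175+3/4·(-0.102638)≈2.210736; next y=2/5·0.905169+1/4·2.210736≈0.914751
n=6: y≈0.914751, sp=1, e=sp−y≈0.085249; I≈2.254424, D=e−e_prev≈-0.009583; u=5/4·0.085249+1·2.254424+3/4·(-0.009583)≈2.353797; next y=2/5·0.914751+1/4·2.353797≈0.954350
n=7: y≈0.954350, sp=1, e=sp−y≈0.045650; I≈2.300074, D=e−e_prev≈-0.039598; u=5/4·0.045650+1·2.300074+3/4·(-0.039598)≈2.327438; next y=2/5·0.954350+1/4·2.327438≈0.963599
n=8: y≈0.963599, sp=1, e=sp−y≈0.036401; I≈2.336474, D=e−e_prev≈-0.009249; u=5/4·0.036401+1·2.336474+3/4·(-0.009249)≈2.375038; next y=2/5·0.963599+1/4·2.375038≈0.979199
n=9: y≈0.979199, sp=1, e=sp−y≈0.020801; I≈2.357275, D=e−e_prev≈-0.015600; u=5/4·0.020801+1·2.357275+3/4·(-0.015600)≈2.371576; next y=2/5·0.979199+1/4·2.371576≈0.984574
n=10: y≈0.984574, sp=1, e=sp−y≈0.015426; I≈2.372701, D=e−e_prev≈-0.005374; u=5/4·0.015426+1·2.372701+3/4·(-0.005374)≈2.387953; next y=2/5·0.984574+1/4·2.387953≈0.990818
n=11: y≈0.990818, sp=1, e=sp−y≈0.009182; I≈2.381884, D=e−e_prev≈-0.006244; u=5/4·0.009182+1·2.381884+3/4·(-0.006244)≈2.388678; next y=2/5·0.990818+1/4·2.388678≈0.993497

0 1 3.000 0.000
1 1 1.000 0.750
2 1 2.413 0.550
3 1 1.893 0.823
4 1 2.337 0.803
5 1 2.211 0.905
6 1 2.354 0.915
7 1 2.327 0.954
8 1 2.375 0.964
9 1 2.372 0.979
10 1 2.388 0.985
11 1 2.389 0.991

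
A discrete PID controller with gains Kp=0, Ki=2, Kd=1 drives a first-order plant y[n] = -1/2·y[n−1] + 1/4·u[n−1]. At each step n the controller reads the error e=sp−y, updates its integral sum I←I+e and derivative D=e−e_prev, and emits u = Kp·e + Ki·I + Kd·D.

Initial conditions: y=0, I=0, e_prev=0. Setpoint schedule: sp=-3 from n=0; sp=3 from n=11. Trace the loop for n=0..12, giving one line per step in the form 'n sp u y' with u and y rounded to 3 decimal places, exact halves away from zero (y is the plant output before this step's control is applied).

0 -3 -9.000 0.000
1 -3 -5.250 -2.250
2 -3 -15.188 -0.188
3 -3 -8.203 -3.703
4 -3 -20.824 -0.199
5 -3 -8.200 -5.106
6 -3 -25.723 0.503
7 -3 -5.563 -6.682
8 -3 -31.283 1.950
9 -3 -0.312 -8.796
10 -3 -38.814 4.320
11 3 26.212 -11.863
12 3 -39.289 12.485

(exact arithmetic carried between steps; '≈' marks a value shown rounded to 6 d.p. or computed from one; I and e_prev carry over from the previous line; the table rounds u and y to 3 d.p., halves away from zero)
n=0: y=0, sp=-3, e=sp−y=-3; I=-3, D=e−e_prev=-3; u=0·(-3)+2·(-3)+1·(-3)=-9; next y=-1/2·0+1/4·(-9)=-2.25
n=1: y=-2.25, sp=-3, e=sp−y=-0.75; I=-3.75, D=e−e_prev=2.25; u=0·(-0.75)+2·(-3.75)+1·2.25=-5.25; next y=-1/2·(-2.25)+1/4·(-5.25)=-0.1875
n=2: y=-0.1875, sp=-3, e=sp−y=-2.8125; I=-6.5625, D=e−e_prev=-2.0625; u=0·(-2.8125)+2·(-6.5625)+1·(-2.0625)=-15.1875; next y=-1/2·(-0.1875)+1/4·(-15.1875)=-3.703125
n=3: y=-3.703125, sp=-3, e=sp−y=0.703125; I=-5.859375, D=e−e_prev=3.515625; u=0·0.703125+2·(-5.859375)+1·3.515625=-8.203125; next y=-1/2·(-3.703125)+1/4·(-8.203125)≈-0.199219
n=4: y≈-0.199219, sp=-3, e=sp−y≈-2.800781; I≈-8.660156, D=e−e_prev≈-3.503906; u=0·(-2.800781)+2·(-8.660156)+1·(-3.503906)≈-20.824219; next y=-1/2·(-0.199219)+1/4·(-20.824219)≈-5.106445
n=5: y≈-5.106445, sp=-3, e=sp−y≈2.106445; I≈-6.553711, D=e−e_prev≈4.907227; u=0·2.106445+2·(-6.553711)+1·4.907227≈-8.200195; next y=-1/2·(-5.106445)+1/4·(-8.200195)≈0.503174
n=6: y≈0.503174, sp=-3, e=sp−y≈-3.503174; I≈-10.056885, D=e−e_prev≈-5.609619; u=0·(-3.503174)+2·(-10.056885)+1·(-5.609619)≈-25.723389; next y=-1/2·0.503174+1/4·(-25.723389)≈-6.682434
n=7: y≈-6.682434, sp=-3, e=sp−y≈3.682434; I≈-6.374451, D=e−e_prev≈7.185608; u=0·3.682434+2·(-6.374451)+1·7.185608≈-5.563293; next y=-1/2·(-6.682434)+1/4·(-5.563293)≈1.950394
n=8: y≈1.950394, sp=-3, e=sp−y≈-4.950394; I≈-11.324844, D=e−e_prev≈-8.632828; u=0·(-4.950394)+2·(-11.324844)+1·(-8.632828)≈-31.282516; next y=-1/2·1.950394+1/4·(-31.282516)≈-8.795826
n=9: y≈-8.795826, sp=-3, e=sp−y≈5.795826; I≈-5.529018, D=e−e_prev≈10.746220; u=0·5.795826+2·(-5.529018)+1·10.746220≈-0.311817; next y=-1/2·(-8.795826)+1/4·(-0.311817)≈4.319959
n=10: y≈4.319959, sp=-3, e=sp−y≈-7.319959; I≈-12.848977, D=e−e_prev≈-13.115785; u=0·(-7.319959)+2·(-12.848977)+1·(-13.115785)≈-38.813739; next y=-1/2·4.319959+1/4·(-38.813739)≈-11.863414
n=11: y≈-11.863414, sp=3, e=sp−y≈14.863414; I≈2.014437, D=e−e_prev≈22.183373; u=0·14.863414+2·2.014437+1·22.183373≈26.212247; next y=-1/2·(-11.863414)+1/4·26.212247≈12.484769
n=12: y≈12.484769, sp=3, e=sp−y≈-9.484769; I≈-7.470332, D=e−e_prev≈-24.348183; u=0·(-9.484769)+2·(-7.470332)+1·(-24.348183)≈-39.288846; next y=-1/2·12.484769+1/4·(-39.288846)≈-16.064596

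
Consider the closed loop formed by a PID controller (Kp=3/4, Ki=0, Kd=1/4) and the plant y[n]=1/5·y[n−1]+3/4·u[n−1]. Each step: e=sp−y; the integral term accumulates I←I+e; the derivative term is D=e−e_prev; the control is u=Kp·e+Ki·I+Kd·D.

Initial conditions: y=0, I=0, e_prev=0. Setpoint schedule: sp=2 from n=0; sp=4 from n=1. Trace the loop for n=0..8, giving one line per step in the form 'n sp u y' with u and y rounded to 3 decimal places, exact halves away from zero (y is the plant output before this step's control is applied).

(exact arithmetic carried between steps; '≈' marks a value shown rounded to 6 d.p. or computed from one; I and e_prev carry over from the previous line; the table rounds u and y to 3 d.p., halves away from zero)
n=0: y=0, sp=2, e=sp−y=2; I=2, D=e−e_prev=2; u=3/4·2+0·2+1/4·2=2; next y=1/5·0+3/4·2=1.5
n=1: y=1.5, sp=4, e=sp−y=2.5; I=4.5, D=e−e_prev=0.5; u=3/4·2.5+0·4.5+1/4·0.5=2; next y=1/5·1.5+3/4·2=1.8
n=2: y=1.8, sp=4, e=sp−y=2.2; I=6.7, D=e−e_prev=-0.3; u=3/4·2.2+0·6.7+1/4·(-0.3)=1.575; next y=1/5·1.8+3/4·1.575=1.54125
n=3: y=1.54125, sp=4, e=sp−y=2.45875; I=9.15875, D=e−e_prev=0.25875; u=3/4·2.45875+0·9.15875+1/4·0.25875=1.90875; next y=1/5·1.54125+3/4·1.90875≈1.739813
n=4: y≈1.739813, sp=4, e=sp−y≈2.260188; I≈11.418938, D=e−e_prev≈-0.198563; u=3/4·2.260188+0·11.418938+1/4·(-0.198563)≈1.6455; next y=1/5·1.739813+3/4·1.6455≈1.582088
n=5: y≈1.582088, sp=4, e=sp−y≈2.417913; I≈13.83685, D=e−e_prev≈0.157725; u=3/4·2.417913+0·13.83685+1/4·0.157725≈1.852866; next y=1/5·1.582088+3/4·1.852866≈1.706067
n=6: y≈1.706067, sp=4, e=sp−y≈2.293933; I≈16.130783, D=e−e_prev≈-0.123979; u=3/4·2.293933+0·16.130783+1/4·(-0.123979)≈1.689455; next y=1/5·1.706067+3/4·1.689455≈1.608305
n=7: y≈1.608305, sp=4, e=sp−y≈2.391695; I≈18.522479, D=e−e_prev≈0.097762; u=3/4·2.391695+0·18.522479+1/4·0.097762≈1.818212; next y=1/5·1.608305+3/4·1.818212≈1.685320
n=8: y≈1.685320, sp=4, e=sp−y≈2.314680; I≈20.837159, D=e−e_prev≈-0.077015; u=3/4·2.314680+0·20.837159+1/4·(-0.077015)≈1.716756; next y=1/5·1.685320+3/4·1.716756≈1.624631

0 2 2.000 0.000
1 4 2.000 1.500
2 4 1.575 1.800
3 4 1.909 1.541
4 4 1.646 1.740
5 4 1.853 1.582
6 4 1.689 1.706
7 4 1.818 1.608
8 4 1.717 1.685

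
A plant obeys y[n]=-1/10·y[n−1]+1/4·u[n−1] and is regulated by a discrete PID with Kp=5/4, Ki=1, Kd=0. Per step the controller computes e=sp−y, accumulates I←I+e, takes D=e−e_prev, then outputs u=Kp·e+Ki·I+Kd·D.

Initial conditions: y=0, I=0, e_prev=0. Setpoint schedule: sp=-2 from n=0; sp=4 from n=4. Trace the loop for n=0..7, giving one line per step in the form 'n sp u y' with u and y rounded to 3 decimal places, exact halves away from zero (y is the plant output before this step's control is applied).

0 -2 -4.500 0.000
1 -2 -3.969 -1.125
2 -2 -5.396 -0.880
3 -2 -5.658 -1.261
4 4 7.165 -1.288
5 4 5.234 1.920
6 4 9.122 1.117
7 4 9.638 2.169

(exact arithmetic carried between steps; '≈' marks a value shown rounded to 6 d.p. or computed from one; I and e_prev carry over from the previous line; the table rounds u and y to 3 d.p., halves away from zero)
n=0: y=0, sp=-2, e=sp−y=-2; I=-2, D=e−e_prev=-2; u=5/4·(-2)+1·(-2)+0·(-2)=-4.5; next y=-1/10·0+1/4·(-4.5)=-1.125
n=1: y=-1.125, sp=-2, e=sp−y=-0.875; I=-2.875, D=e−e_prev=1.125; u=5/4·(-0.875)+1·(-2.875)+0·1.125=-3.96875; next y=-1/10·(-1.125)+1/4·(-3.96875)≈-0.879688
n=2: y≈-0.879688, sp=-2, e=sp−y≈-1.120313; I≈-3.995313, D=e−e_prev≈-0.245313; u=5/4·(-1.120313)+1·(-3.995313)+0·(-0.245313)≈-5.395703; next y=-1/10·(-0.879688)+1/4·(-5.395703)≈-1.260957
n=3: y≈-1.260957, sp=-2, e=sp−y≈-0.739043; I≈-4.734355, D=e−e_prev≈0.381270; u=5/4·(-0.739043)+1·(-4.734355)+0·0.381270≈-5.658159; next y=-1/10·(-1.260957)+1/4·(-5.658159)≈-1.288444
n=4: y≈-1.288444, sp=4, e=sp−y≈5.288444; I≈0.554089, D=e−e_prev≈6.027487; u=5/4·5.288444+1·0.554089+0·6.027487≈7.164644; next y=-1/10·(-1.288444)+1/4·7.164644≈1.920005
n=5: y≈1.920005, sp=4, e=sp−y≈2.079995; I≈2.634083, D=e−e_prev≈-3.208449; u=5/4·2.079995+1·2.634083+0·(-3.208449)≈5.234077; next y=-1/10·1.920005+1/4·5.234077≈1.116519
n=6: y≈1.116519, sp=4, e=sp−y≈2.883481; I≈5.517565, D=e−e_prev≈0.803487; u=5/4·2.883481+1·5.517565+0·0.803487≈9.121916; next y=-1/10·1.116519+1/4·9.121916≈2.168827
n=7: y≈2.168827, sp=4, e=sp−y≈1.831173; I≈7.348737, D=e−e_prev≈-1.052309; u=5/4·1.831173+1·7.348737+0·(-1.052309)≈9.637703; next y=-1/10·2.168827+1/4·9.637703≈2.192543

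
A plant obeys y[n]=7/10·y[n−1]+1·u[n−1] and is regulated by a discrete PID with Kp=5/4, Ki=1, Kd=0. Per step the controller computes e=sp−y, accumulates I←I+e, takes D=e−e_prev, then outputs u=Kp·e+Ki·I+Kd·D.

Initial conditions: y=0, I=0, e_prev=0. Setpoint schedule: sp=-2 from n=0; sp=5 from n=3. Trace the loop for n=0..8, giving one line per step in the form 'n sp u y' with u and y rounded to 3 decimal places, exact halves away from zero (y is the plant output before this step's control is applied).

(exact arithmetic carried between steps; '≈' marks a value shown rounded to 6 d.p. or computed from one; I and e_prev carry over from the previous line; the table rounds u and y to 3 d.p., halves away from zero)
n=0: y=0, sp=-2, e=sp−y=-2; I=-2, D=e−e_prev=-2; u=5/4·(-2)+1·(-2)+0·(-2)=-4.5; next y=7/10·0+1·(-4.5)=-4.5
n=1: y=-4.5, sp=-2, e=sp−y=2.5; I=0.5, D=e−e_prev=4.5; u=5/4·2.5+1·0.5+0·4.5=3.625; next y=7/10·(-4.5)+1·3.625=0.475
n=2: y=0.475, sp=-2, e=sp−y=-2.475; I=-1.975, D=e−e_prev=-4.975; u=5/4·(-2.475)+1·(-1.975)+0·(-4.975)=-5.06875; next y=7/10·0.475+1·(-5.06875)=-4.73625
n=3: y=-4.73625, sp=5, e=sp−y=9.73625; I=7.76125, D=e−e_prev=12.21125; u=5/4·9.73625+1·7.76125+0·12.21125≈19.931563; next y=7/10·(-4.73625)+1·19.931563≈16.616188
n=4: y≈16.616188, sp=5, e=sp−y≈-11.616188; I≈-3.854938, D=e−e_prev≈-21.352438; u=5/4·(-11.616188)+1·(-3.854938)+0·(-21.352438)≈-18.375172; next y=7/10·16.616188+1·(-18.375172)≈-6.743841
n=5: y≈-6.743841, sp=5, e=sp−y≈11.743841; I≈7.888903, D=e−e_prev≈23.360028; u=5/4·11.743841+1·7.888903+0·23.360028≈22.568704; next y=7/10·(-6.743841)+1·22.568704≈17.848015
n=6: y≈17.848015, sp=5, e=sp−y≈-12.848015; I≈-4.959112, D=e−e_prev≈-24.591856; u=5/4·(-12.848015)+1·(-4.959112)+0·(-24.591856)≈-21.019132; next y=7/10·17.848015+1·(-21.019132)≈-8.525521
n=7: y≈-8.525521, sp=5, e=sp−y≈13.525521; I≈8.566409, D=e−e_prev≈26.373536; u=5/4·13.525521+1·8.566409+0·26.373536≈25.473310; next y=7/10·(-8.525521)+1·25.473310≈19.505445
n=8: y≈19.505445, sp=5, e=sp−y≈-14.505445; I≈-5.939036, D=e−e_prev≈-28.030966; u=5/4·(-14.505445)+1·(-5.939036)+0·(-28.030966)≈-24.070843; next y=7/10·19.505445+1·(-24.070843)≈-10.417031

0 -2 -4.500 0.000
1 -2 3.625 -4.500
2 -2 -5.069 0.475
3 5 19.932 -4.736
4 5 -18.375 16.616
5 5 22.569 -6.744
6 5 -21.019 17.848
7 5 25.473 -8.526
8 5 -24.071 19.505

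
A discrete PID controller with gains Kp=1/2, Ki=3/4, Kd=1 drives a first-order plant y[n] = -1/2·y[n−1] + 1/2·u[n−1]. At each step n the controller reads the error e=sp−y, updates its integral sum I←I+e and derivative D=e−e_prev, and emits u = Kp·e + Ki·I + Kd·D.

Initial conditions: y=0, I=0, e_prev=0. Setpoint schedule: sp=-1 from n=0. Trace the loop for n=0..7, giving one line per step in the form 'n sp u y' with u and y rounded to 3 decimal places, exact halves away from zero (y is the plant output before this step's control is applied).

0 -1 -2.250 0.000
1 -1 0.531 -1.125
2 -1 -4.895 0.828
3 -1 3.989 -2.861
4 -1 -12.449 3.425
5 -1 16.083 -7.937
6 -1 -34.957 12.010
7 -1 55.093 -23.484

(exact arithmetic carried between steps; '≈' marks a value shown rounded to 6 d.p. or computed from one; I and e_prev carry over from the previous line; the table rounds u and y to 3 d.p., halves away from zero)
n=0: y=0, sp=-1, e=sp−y=-1; I=-1, D=e−e_prev=-1; u=1/2·(-1)+3/4·(-1)+1·(-1)=-2.25; next y=-1/2·0+1/2·(-2.25)=-1.125
n=1: y=-1.125, sp=-1, e=sp−y=0.125; I=-0.875, D=e−e_prev=1.125; u=1/2·0.125+3/4·(-0.875)+1·1.125=0.53125; next y=-1/2·(-1.125)+1/2·0.53125=0.828125
n=2: y=0.828125, sp=-1, e=sp−y=-1.828125; I=-2.703125, D=e−e_prev=-1.953125; u=1/2·(-1.828125)+3/4·(-2.703125)+1·(-1.953125)≈-4.894531; next y=-1/2·0.828125+1/2·(-4.894531)≈-2.861328
n=3: y≈-2.861328, sp=-1, e=sp−y≈1.861328; I≈-0.841797, D=e−e_prev≈3.689453; u=1/2·1.861328+3/4·(-0.841797)+1·3.689453≈3.988770; next y=-1/2·(-2.861328)+1/2·3.988770≈3.425049
n=4: y≈3.425049, sp=-1, e=sp−y≈-4.425049; I≈-5.266846, D=e−e_prev≈-6.286377; u=1/2·(-4.425049)+3/4·(-5.266846)+1·(-6.286377)≈-12.449036; next y=-1/2·3.425049+1/2·(-12.449036)≈-7.937042
n=5: y≈-7.937042, sp=-1, e=sp−y≈6.937042; I≈1.670197, D=e−e_prev≈11.362091; u=1/2·6.937042+3/4·1.670197+1·11.362091≈16.083260; next y=-1/2·(-7.937042)+1/2·16.083260≈12.010151
n=6: y≈12.010151, sp=-1, e=sp−y≈-13.010151; I≈-11.339954, D=e−e_prev≈-19.947193; u=1/2·(-13.010151)+3/4·(-11.339954)+1·(-19.947193)≈-34.957234; next y=-1/2·12.010151+1/2·(-34.957234)≈-23.483693
n=7: y≈-23.483693, sp=-1, e=sp−y≈22.483693; I≈11.143738, D=e−e_prev≈35.493844; u=1/2·22.483693+3/4·11.143738+1·35.493844≈55.093494; next y=-1/2·(-23.483693)+1/2·55.093494≈39.288593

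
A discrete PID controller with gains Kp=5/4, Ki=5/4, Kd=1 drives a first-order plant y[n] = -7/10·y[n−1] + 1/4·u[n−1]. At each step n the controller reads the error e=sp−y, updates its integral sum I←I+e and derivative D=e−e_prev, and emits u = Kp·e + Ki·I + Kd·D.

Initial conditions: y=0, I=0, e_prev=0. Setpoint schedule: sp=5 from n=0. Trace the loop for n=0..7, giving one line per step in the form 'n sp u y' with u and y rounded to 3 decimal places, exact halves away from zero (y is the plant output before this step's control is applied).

0 5 17.500 0.000
1 5 3.438 4.375
2 5 31.617 -2.203
3 5 -6.731 9.446
4 5 61.457 -8.295
5 5 -42.797 21.171
6 5 129.869 -25.519
7 5 -144.145 50.331

(exact arithmetic carried between steps; '≈' marks a value shown rounded to 6 d.p. or computed from one; I and e_prev carry over from the previous line; the table rounds u and y to 3 d.p., halves away from zero)
n=0: y=0, sp=5, e=sp−y=5; I=5, D=e−e_prev=5; u=5/4·5+5/4·5+1·5=17.5; next y=-7/10·0+1/4·17.5=4.375
n=1: y=4.375, sp=5, e=sp−y=0.625; I=5.625, D=e−e_prev=-4.375; u=5/4·0.625+5/4·5.625+1·(-4.375)=3.4375; next y=-7/10·4.375+1/4·3.4375=-2.203125
n=2: y=-2.203125, sp=5, e=sp−y=7.203125; I=12.828125, D=e−e_prev=6.578125; u=5/4·7.203125+5/4·12.828125+1·6.578125≈31.617188; next y=-7/10·(-2.203125)+1/4·31.617188≈9.446484
n=3: y≈9.446484, sp=5, e=sp−y≈-4.446484; I≈8.381641, D=e−e_prev≈-11.649609; u=5/4·(-4.446484)+5/4·8.381641+1·(-11.649609)≈-6.730664; next y=-7/10·9.446484+1/4·(-6.730664)≈-8.295205
n=4: y≈-8.295205, sp=5, e=sp−y≈13.295205; I≈21.676846, D=e−e_prev≈17.741689; u=5/4·13.295205+5/4·21.676846+1·17.741689≈61.456753; next y=-7/10·(-8.295205)+1/4·61.456753≈21.170832
n=5: y≈21.170832, sp=5, e=sp−y≈-16.170832; I≈5.506014, D=e−e_prev≈-29.466037; u=5/4·(-16.170832)+5/4·5.506014+1·(-29.466037)≈-42.797059; next y=-7/10·21.170832+1/4·(-42.797059)≈-25.518847
n=6: y≈-25.518847, sp=5, e=sp−y≈30.518847; I≈36.024861, D=e−e_prev≈46.689679; u=5/4·30.518847+5/4·36.024861+1·46.689679≈129.869314; next y=-7/10·(-25.518847)+1/4·129.869314≈50.330521
n=7: y≈50.330521, sp=5, e=sp−y≈-45.330521; I≈-9.305660, D=e−e_prev≈-75.849368; u=5/4·(-45.330521)+5/4·(-9.305660)+1·(-75.849368)≈-144.144596; next y=-7/10·50.330521+1/4·(-144.144596)≈-71.267514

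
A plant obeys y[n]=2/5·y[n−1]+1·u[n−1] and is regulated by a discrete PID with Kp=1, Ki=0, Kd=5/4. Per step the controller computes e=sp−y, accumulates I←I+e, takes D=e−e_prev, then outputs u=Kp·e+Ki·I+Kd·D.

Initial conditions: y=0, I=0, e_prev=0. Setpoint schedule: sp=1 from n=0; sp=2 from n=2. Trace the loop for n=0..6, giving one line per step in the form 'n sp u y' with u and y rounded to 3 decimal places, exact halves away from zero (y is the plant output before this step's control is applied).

0 1 2.250 0.000
1 1 -4.063 2.250
2 2 13.178 -3.163
3 2 -28.758 11.913
4 2 70.874 -23.992
5 2 -165.865 61.277
6 2 396.642 -141.354

(exact arithmetic carried between steps; '≈' marks a value shown rounded to 6 d.p. or computed from one; I and e_prev carry over from the previous line; the table rounds u and y to 3 d.p., halves away from zero)
n=0: y=0, sp=1, e=sp−y=1; I=1, D=e−e_prev=1; u=1·1+0·1+5/4·1=2.25; next y=2/5·0+1·2.25=2.25
n=1: y=2.25, sp=1, e=sp−y=-1.25; I=-0.25, D=e−e_prev=-2.25; u=1·(-1.25)+0·(-0.25)+5/4·(-2.25)=-4.0625; next y=2/5·2.25+1·(-4.0625)=-3.1625
n=2: y=-3.1625, sp=2, e=sp−y=5.1625; I=4.9125, D=e−e_prev=6.4125; u=1·5.1625+0·4.9125+5/4·6.4125=13.178125; next y=2/5·(-3.1625)+1·13.178125=11.913125
n=3: y=11.913125, sp=2, e=sp−y=-9.913125; I=-5.000625, D=e−e_prev=-15.075625; u=1·(-9.913125)+0·(-5.000625)+5/4·(-15.075625)≈-28.757656; next y=2/5·11.913125+1·(-28.757656)≈-23.992406
n=4: y≈-23.992406, sp=2, e=sp−y≈25.992406; I≈20.991781, D=e−e_prev≈35.905531; u=1·25.992406+0·20.991781+5/4·35.905531≈70.874320; next y=2/5·(-23.992406)+1·70.874320≈61.277358
n=5: y≈61.277358, sp=2, e=sp−y≈-59.277358; I≈-38.285577, D=e−e_prev≈-85.269764; u=1·(-59.277358)+0·(-38.285577)+5/4·(-85.269764)≈-165.864563; next y=2/5·61.277358+1·(-165.864563)≈-141.353620
n=6: y≈-141.353620, sp=2, e=sp−y≈143.353620; I≈105.068043, D=e−e_prev≈202.630978; u=1·143.353620+0·105.068043+5/4·202.630978≈396.642342; next y=2/5·(-141.353620)+1·396.642342≈340.100894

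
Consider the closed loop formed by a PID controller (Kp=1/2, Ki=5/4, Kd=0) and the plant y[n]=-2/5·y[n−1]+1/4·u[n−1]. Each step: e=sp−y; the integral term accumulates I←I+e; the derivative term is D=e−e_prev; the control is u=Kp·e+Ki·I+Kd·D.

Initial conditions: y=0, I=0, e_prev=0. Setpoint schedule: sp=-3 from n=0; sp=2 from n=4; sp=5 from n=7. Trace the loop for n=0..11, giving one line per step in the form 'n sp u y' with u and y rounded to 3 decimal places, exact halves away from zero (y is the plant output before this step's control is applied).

(exact arithmetic carried between steps; '≈' marks a value shown rounded to 6 d.p. or computed from one; I and e_prev carry over from the previous line; the table rounds u and y to 3 d.p., halves away from zero)
n=0: y=0, sp=-3, e=sp−y=-3; I=-3, D=e−e_prev=-3; u=1/2·(-3)+5/4·(-3)+0·(-3)=-5.25; next y=-2/5·0+1/4·(-5.25)=-1.3125
n=1: y=-1.3125, sp=-3, e=sp−y=-1.6875; I=-4.6875, D=e−e_prev=1.3125; u=1/2·(-1.6875)+5/4·(-4.6875)+0·1.3125=-6.703125; next y=-2/5·(-1.3125)+1/4·(-6.703125)≈-1.150781
n=2: y≈-1.150781, sp=-3, e=sp−y≈-1.849219; I≈-6.536719, D=e−e_prev≈-0.161719; u=1/2·(-1.849219)+5/4·(-6.536719)+0·(-0.161719)≈-9.095508; next y=-2/5·(-1.150781)+1/4·(-9.095508)≈-1.813564
n=3: y≈-1.813564, sp=-3, e=sp−y≈-1.186436; I≈-7.723154, D=e−e_prev≈0.662783; u=1/2·(-1.186436)+5/4·(-7.723154)+0·0.662783≈-10.247161; next y=-2/5·(-1.813564)+1/4·(-10.247161)≈-1.836364
n=4: y≈-1.836364, sp=2, e=sp−y≈3.836364; I≈-3.886790, D=e−e_prev≈5.022800; u=1/2·3.836364+5/4·(-3.886790)+0·5.022800≈-2.940305; next y=-2/5·(-1.836364)+1/4·(-2.940305)≈-0.000531
n=5: y≈-0.000531, sp=2, e=sp−y≈2.000531; I≈-1.886259, D=e−e_prev≈-1.835834; u=1/2·2.000531+5/4·(-1.886259)+0·(-1.835834)≈-1.357559; next y=-2/5·(-0.000531)+1/4·(-1.357559)≈-0.339178
n=6: y≈-0.339178, sp=2, e=sp−y≈2.339178; I≈0.452918, D=e−e_prev≈0.338647; u=1/2·2.339178+5/4·0.452918+0·0.338647≈1.735736; next y=-2/5·(-0.339178)+1/4·1.735736≈0.569605
n=7: y≈0.569605, sp=5, e=sp−y≈4.430395; I≈4.883313, D=e−e_prev≈2.091217; u=1/2·4.430395+5/4·4.883313+0·2.091217≈8.319339; next y=-2/5·0.569605+1/4·8.319339≈1.851993
n=8: y≈1.851993, sp=5, e=sp−y≈3.148007; I≈8.031320, D=e−e_prev≈-1.282388; u=1/2·3.148007+5/4·8.031320+0·(-1.282388)≈11.613154; next y=-2/5·1.851993+1/4·11.613154≈2.162491
n=9: y≈2.162491, sp=5, e=sp−y≈2.837509; I≈10.868829, D=e−e_prev≈-0.310499; u=1/2·2.837509+5/4·10.868829+0·(-0.310499)≈15.004790; next y=-2/5·2.162491+1/4·15.004790≈2.886201
n=10: y≈2.886201, sp=5, e=sp−y≈2.113799; I≈12.982628, D=e−e_prev≈-0.723710; u=1/2·2.113799+5/4·12.982628+0·(-0.723710)≈17.285184; next y=-2/5·2.886201+1/4·17.285184≈3.166816
n=11: y≈3.166816, sp=5, e=sp−y≈1.833184; I≈14.815812, D=e−e_prev≈-0.280615; u=1/2·1.833184+5/4·14.815812+0·(-0.280615)≈19.436357; next y=-2/5·3.166816+1/4·19.436357≈3.592363

0 -3 -5.250 0.000
1 -3 -6.703 -1.313
2 -3 -9.096 -1.151
3 -3 -10.247 -1.814
4 2 -2.940 -1.836
5 2 -1.358 -0.001
6 2 1.736 -0.339
7 5 8.319 0.570
8 5 11.613 1.852
9 5 15.005 2.162
10 5 17.285 2.886
11 5 19.436 3.167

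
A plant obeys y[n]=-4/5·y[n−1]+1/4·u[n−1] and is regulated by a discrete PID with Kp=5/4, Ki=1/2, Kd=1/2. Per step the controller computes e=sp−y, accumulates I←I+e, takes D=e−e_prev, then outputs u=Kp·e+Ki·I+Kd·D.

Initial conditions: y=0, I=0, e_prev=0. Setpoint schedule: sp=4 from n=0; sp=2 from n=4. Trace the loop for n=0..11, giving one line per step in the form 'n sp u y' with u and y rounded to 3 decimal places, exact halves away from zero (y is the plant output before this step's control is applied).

0 4 9.000 0.000
1 4 3.938 2.250
2 4 12.835 -0.816
3 4 3.187 3.861
4 2 14.940 -2.292
5 2 -2.678 5.569
6 2 23.529 -5.125
7 2 -12.245 9.982
8 2 38.631 -11.047
9 2 -31.829 18.495
10 2 67.504 -22.753
11 2 -70.866 35.079

(exact arithmetic carried between steps; '≈' marks a value shown rounded to 6 d.p. or computed from one; I and e_prev carry over from the previous line; the table rounds u and y to 3 d.p., halves away from zero)
n=0: y=0, sp=4, e=sp−y=4; I=4, D=e−e_prev=4; u=5/4·4+1/2·4+1/2·4=9; next y=-4/5·0+1/4·9=2.25
n=1: y=2.25, sp=4, e=sp−y=1.75; I=5.75, D=e−e_prev=-2.25; u=5/4·1.75+1/2·5.75+1/2·(-2.25)=3.9375; next y=-4/5·2.25+1/4·3.9375=-0.815625
n=2: y=-0.815625, sp=4, e=sp−y=4.815625; I=10.565625, D=e−e_prev=3.065625; u=5/4·4.815625+1/2·10.565625+1/2·3.065625≈12.835156; next y=-4/5·(-0.815625)+1/4·12.835156≈3.861289
n=3: y≈3.861289, sp=4, e=sp−y≈0.138711; I≈10.704336, D=e−e_prev≈-4.676914; u=5/4·0.138711+1/2·10.704336+1/2·(-4.676914)≈3.187100; next y=-4/5·3.861289+1/4·3.187100≈-2.292256
n=4: y≈-2.292256, sp=2, e=sp−y≈4.292256; I≈14.996592, D=e−e_prev≈4.153545; u=5/4·4.292256+1/2·14.996592+1/2·4.153545≈14.940389; next y=-4/5·(-2.292256)+1/4·14.940389≈5.568902
n=5: y≈5.568902, sp=2, e=sp−y≈-3.568902; I≈11.427690, D=e−e_prev≈-7.861159; u=5/4·(-3.568902)+1/2·11.427690+1/2·(-7.861159)≈-2.677862; next y=-4/5·5.568902+1/4·(-2.677862)≈-5.124588
n=6: y≈-5.124588, sp=2, e=sp−y≈7.124588; I≈18.552277, D=e−e_prev≈10.693490; u=5/4·7.124588+1/2·18.552277+1/2·10.693490≈23.528618; next y=-4/5·(-5.124588)+1/4·23.528618≈9.981825
n=7: y≈9.981825, sp=2, e=sp−y≈-7.981825; I≈10.570453, D=e−e_prev≈-15.106412; u=5/4·(-7.981825)+1/2·10.570453+1/2·(-15.106412)≈-12.245260; next y=-4/5·9.981825+1/4·(-12.245260)≈-11.046775
n=8: y≈-11.046775, sp=2, e=sp−y≈13.046775; I≈23.617228, D=e−e_prev≈21.028599; u=5/4·13.046775+1/2·23.617228+1/2·21.028599≈38.631382; next y=-4/5·(-11.046775)+1/4·38.631382≈18.495265
n=9: y≈18.495265, sp=2, e=sp−y≈-16.495265; I≈7.121962, D=e−e_prev≈-29.542040; u=5/4·(-16.495265)+1/2·7.121962+1/2·(-29.542040)≈-31.829120; next y=-4/5·18.495265+1/4·(-31.829120)≈-22.753492
n=10: y≈-22.753492, sp=2, e=sp−y≈24.753492; I≈31.875455, D=e−e_prev≈41.248757; u=5/4·24.753492+1/2·31.875455+1/2·41.248757≈67.503971; next y=-4/5·(-22.753492)+1/4·67.503971≈35.078787
n=11: y≈35.078787, sp=2, e=sp−y≈-33.078787; I≈-1.203332, D=e−e_prev≈-57.832279; u=5/4·(-33.078787)+1/2·(-1.203332)+1/2·(-57.832279)≈-70.866289; next y=-4/5·35.078787+1/4·(-70.866289)≈-45.779601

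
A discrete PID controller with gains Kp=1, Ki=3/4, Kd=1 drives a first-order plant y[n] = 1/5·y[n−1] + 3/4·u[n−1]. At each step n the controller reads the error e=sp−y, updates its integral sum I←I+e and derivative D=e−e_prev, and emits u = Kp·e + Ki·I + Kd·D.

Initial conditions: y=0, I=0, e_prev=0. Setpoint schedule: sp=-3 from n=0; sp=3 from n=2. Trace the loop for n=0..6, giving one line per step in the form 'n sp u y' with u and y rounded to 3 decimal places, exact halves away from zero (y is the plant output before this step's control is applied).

(exact arithmetic carried between steps; '≈' marks a value shown rounded to 6 d.p. or computed from one; I and e_prev carry over from the previous line; the table rounds u and y to 3 d.p., halves away from zero)
n=0: y=0, sp=-3, e=sp−y=-3; I=-3, D=e−e_prev=-3; u=1·(-3)+3/4·(-3)+1·(-3)=-8.25; next y=1/5·0+3/4·(-8.25)=-6.1875
n=1: y=-6.1875, sp=-3, e=sp−y=3.1875; I=0.1875, D=e−e_prev=6.1875; u=1·3.1875+3/4·0.1875+1·6.1875=9.515625; next y=1/5·(-6.1875)+3/4·9.515625≈5.899219
n=2: y≈5.899219, sp=3, e=sp−y≈-2.899219; I≈-2.711719, D=e−e_prev≈-6.086719; u=1·(-2.899219)+3/4·(-2.711719)+1·(-6.086719)≈-11.019727; next y=1/5·5.899219+3/4·(-11.019727)≈-7.084951
n=3: y≈-7.084951, sp=3, e=sp−y≈10.084951; I≈7.373232, D=e−e_prev≈12.984170; u=1·10.084951+3/4·7.373232+1·12.984170≈28.599045; next y=1/5·(-7.084951)+3/4·28.599045≈20.032294
n=4: y≈20.032294, sp=3, e=sp−y≈-17.032294; I≈-9.659061, D=e−e_prev≈-27.117245; u=1·(-17.032294)+3/4·(-9.659061)+1·(-27.117245)≈-51.393835; next y=1/5·20.032294+3/4·(-51.393835)≈-34.538917
n=5: y≈-34.538917, sp=3, e=sp−y≈37.538917; I≈27.879856, D=e−e_prev≈54.571211; u=1·37.538917+3/4·27.879856+1·54.571211≈113.020021; next y=1/5·(-34.538917)+3/4·113.020021≈77.857232
n=6: y≈77.857232, sp=3, e=sp−y≈-74.857232; I≈-46.977376, D=e−e_prev≈-112.396149; u=1·(-74.857232)+3/4·(-46.977376)+1·(-112.396149)≈-222.486413; next y=1/5·77.857232+3/4·(-222.486413)≈-151.293364

0 -3 -8.250 0.000
1 -3 9.516 -6.188
2 3 -11.020 5.899
3 3 28.599 -7.085
4 3 -51.394 20.032
5 3 113.020 -34.539
6 3 -222.486 77.857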